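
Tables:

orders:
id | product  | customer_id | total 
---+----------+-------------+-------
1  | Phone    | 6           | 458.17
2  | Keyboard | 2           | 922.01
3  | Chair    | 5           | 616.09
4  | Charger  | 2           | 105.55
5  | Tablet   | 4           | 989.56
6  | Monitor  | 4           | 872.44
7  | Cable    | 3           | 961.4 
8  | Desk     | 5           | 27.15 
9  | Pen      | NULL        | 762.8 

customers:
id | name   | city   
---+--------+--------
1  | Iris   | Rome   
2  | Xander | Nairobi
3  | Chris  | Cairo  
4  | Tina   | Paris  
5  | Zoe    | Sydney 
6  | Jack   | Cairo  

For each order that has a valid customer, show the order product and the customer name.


INNER JOIN keeps only orders rows whose customer_id matches an id in customers. Walk through each order:
  - order 1 (Phone): customer_id=6 -> matches Jack
  - order 2 (Keyboard): customer_id=2 -> matches Xander
  - order 3 (Chair): customer_id=5 -> matches Zoe
  - order 4 (Charger): customer_id=2 -> matches Xander
  - order 5 (Tablet): customer_id=4 -> matches Tina
  - order 6 (Monitor): customer_id=4 -> matches Tina
  - order 7 (Cable): customer_id=3 -> matches Chris
  - order 8 (Desk): customer_id=5 -> matches Zoe
  - order 9 (Pen): customer_id=NULL, no match -> dropped
So 1 of 9 rows is dropped.

SQL:
SELECT a.product, b.name AS customer
FROM orders a
INNER JOIN customers b ON a.customer_id = b.id

Result:
product  | customer
---------+---------
Phone    | Jack    
Keyboard | Xander  
Chair    | Zoe     
Charger  | Xander  
Tablet   | Tina    
Monitor  | Tina    
Cable    | Chris   
Desk     | Zoe     


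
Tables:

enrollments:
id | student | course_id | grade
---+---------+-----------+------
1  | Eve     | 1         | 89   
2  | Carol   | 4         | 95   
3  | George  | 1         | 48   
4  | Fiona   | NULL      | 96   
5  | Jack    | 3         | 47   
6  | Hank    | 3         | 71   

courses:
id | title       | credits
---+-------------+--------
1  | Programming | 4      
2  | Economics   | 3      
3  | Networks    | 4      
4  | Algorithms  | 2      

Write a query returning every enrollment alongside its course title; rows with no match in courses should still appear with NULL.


LEFT JOIN keeps every row from enrollments (the left table); where course_id has no match in courses, the course columns become NULL. Walk through each enrollment:
  - enrollment 1 (Eve): course_id=1 -> matches Programming
  - enrollment 2 (Carol): course_id=4 -> matches Algorithms
  - enrollment 3 (George): course_id=1 -> matches Programming
  - enrollment 4 (Fiona): course_id=NULL, no match -> kept with NULL
  - enrollment 5 (Jack): course_id=3 -> matches Networks
  - enrollment 6 (Hank): course_id=3 -> matches Networks
All 6 rows appear; 1 has NULL course.

SQL:
SELECT a.student, b.title AS course
FROM enrollments a
LEFT JOIN courses b ON a.course_id = b.id

Result:
student | course     
--------+------------
Eve     | Programming
Carol   | Algorithms 
George  | Programming
Fiona   | NULL       
Jack    | Networks   
Hank    | Networks   


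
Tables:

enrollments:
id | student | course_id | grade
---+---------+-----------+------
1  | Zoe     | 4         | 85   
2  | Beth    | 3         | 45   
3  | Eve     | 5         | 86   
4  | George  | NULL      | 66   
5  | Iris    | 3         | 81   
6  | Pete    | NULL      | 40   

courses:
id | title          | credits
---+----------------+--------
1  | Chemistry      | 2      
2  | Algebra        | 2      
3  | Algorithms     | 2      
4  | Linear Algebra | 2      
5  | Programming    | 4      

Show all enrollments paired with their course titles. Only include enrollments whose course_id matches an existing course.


INNER JOIN keeps only enrollments rows whose course_id matches an id in courses. Walk through each enrollment:
  - enrollment 1 (Zoe): course_id=4 -> matches Linear Algebra
  - enrollment 2 (Beth): course_id=3 -> matches Algorithms
  - enrollment 3 (Eve): course_id=5 -> matches Programming
  - enrollment 4 (George): course_id=NULL, no match -> dropped
  - enrollment 5 (Iris): course_id=3 -> matches Algorithms
  - enrollment 6 (Pete): course_id=NULL, no match -> dropped
So 2 of 6 rows are dropped.

SQL:
SELECT a.student, b.title AS course
FROM enrollments a
INNER JOIN courses b ON a.course_id = b.id

Result:
student | course        
--------+---------------
Zoe     | Linear Algebra
Beth    | Algorithms    
Eve     | Programming   
Iris    | Algorithms    


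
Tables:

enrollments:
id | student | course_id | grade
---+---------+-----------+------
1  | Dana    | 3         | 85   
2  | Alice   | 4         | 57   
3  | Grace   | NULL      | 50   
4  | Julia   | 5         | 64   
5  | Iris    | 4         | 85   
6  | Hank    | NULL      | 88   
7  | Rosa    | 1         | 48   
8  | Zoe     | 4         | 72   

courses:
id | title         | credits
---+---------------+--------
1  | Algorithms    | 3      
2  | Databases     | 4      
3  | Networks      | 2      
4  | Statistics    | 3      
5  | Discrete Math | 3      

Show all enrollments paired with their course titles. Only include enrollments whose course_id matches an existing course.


INNER JOIN keeps only enrollments rows whose course_id matches an id in courses. Walk through each enrollment:
  - enrollment 1 (Dana): course_id=3 -> matches Networks
  - enrollment 2 (Alice): course_id=4 -> matches Statistics
  - enrollment 3 (Grace): course_id=NULL, no match -> dropped
  - enrollment 4 (Julia): course_id=5 -> matches Discrete Math
  - enrollment 5 (Iris): course_id=4 -> matches Statistics
  - enrollment 6 (Hank): course_id=NULL, no match -> dropped
  - enrollment 7 (Rosa): course_id=1 -> matches Algorithms
  - enrollment 8 (Zoe): course_id=4 -> matches Statistics
So 2 of 8 rows are dropped.

SQL:
SELECT a.student, b.title AS course
FROM enrollments a
INNER JOIN courses b ON a.course_id = b.id

Result:
student | course       
--------+--------------
Dana    | Networks     
Alice   | Statistics   
Julia   | Discrete Math
Iris    | Statistics   
Rosa    | Algorithms   
Zoe     | Statistics   


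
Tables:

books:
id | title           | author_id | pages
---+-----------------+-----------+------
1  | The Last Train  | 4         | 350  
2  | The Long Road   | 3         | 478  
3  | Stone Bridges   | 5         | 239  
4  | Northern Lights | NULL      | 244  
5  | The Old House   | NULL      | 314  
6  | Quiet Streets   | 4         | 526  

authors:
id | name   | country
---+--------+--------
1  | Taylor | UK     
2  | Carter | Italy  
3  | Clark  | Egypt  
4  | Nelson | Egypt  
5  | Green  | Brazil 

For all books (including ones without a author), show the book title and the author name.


LEFT JOIN keeps every row from books (the left table); where author_id has no match in authors, the author columns become NULL. Walk through each book:
  - book 1 (The Last Train): author_id=4 -> matches Nelson
  - book 2 (The Long Road): author_id=3 -> matches Clark
  - book 3 (Stone Bridges): author_id=5 -> matches Green
  - book 4 (Northern Lights): author_id=NULL, no match -> kept with NULL
  - book 5 (The Old House): author_id=NULL, no match -> kept with NULL
  - book 6 (Quiet Streets): author_id=4 -> matches Nelson
All 6 rows appear; 2 have NULL author.

SQL:
SELECT a.title, b.name AS author
FROM books a
LEFT JOIN authors b ON a.author_id = b.id

Result:
title           | author
----------------+-------
The Last Train  | Nelson
The Long Road   | Clark 
Stone Bridges   | Green 
Northern Lights | NULL  
The Old House   | NULL  
Quiet Streets   | Nelson


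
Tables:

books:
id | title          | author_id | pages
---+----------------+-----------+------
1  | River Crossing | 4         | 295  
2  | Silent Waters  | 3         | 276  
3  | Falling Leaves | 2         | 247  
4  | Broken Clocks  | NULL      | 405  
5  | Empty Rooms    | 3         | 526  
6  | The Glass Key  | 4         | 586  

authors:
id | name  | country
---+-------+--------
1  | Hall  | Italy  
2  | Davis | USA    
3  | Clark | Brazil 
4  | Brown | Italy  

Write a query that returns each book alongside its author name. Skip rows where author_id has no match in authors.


INNER JOIN keeps only books rows whose author_id matches an id in authors. Walk through each book:
  - book 1 (River Crossing): author_id=4 -> matches Brown
  - book 2 (Silent Waters): author_id=3 -> matches Clark
  - book 3 (Falling Leaves): author_id=2 -> matches Davis
  - book 4 (Broken Clocks): author_id=NULL, no match -> dropped
  - book 5 (Empty Rooms): author_id=3 -> matches Clark
  - book 6 (The Glass Key): author_id=4 -> matches Brown
So 1 of 6 rows is dropped.

SQL:
SELECT a.title, b.name AS author
FROM books a
INNER JOIN authors b ON a.author_id = b.id

Result:
title          | author
---------------+-------
River Crossing | Brown 
Silent Waters  | Clark 
Falling Leaves | Davis 
Empty Rooms    | Clark 
The Glass Key  | Brown 


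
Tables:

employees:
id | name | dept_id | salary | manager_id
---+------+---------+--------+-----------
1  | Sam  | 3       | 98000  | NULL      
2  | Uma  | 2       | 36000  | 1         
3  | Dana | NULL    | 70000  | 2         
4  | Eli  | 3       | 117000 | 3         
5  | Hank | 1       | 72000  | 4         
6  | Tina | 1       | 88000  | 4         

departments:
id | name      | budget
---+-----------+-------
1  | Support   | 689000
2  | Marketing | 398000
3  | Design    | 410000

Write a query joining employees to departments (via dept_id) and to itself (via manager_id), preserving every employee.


Two LEFT JOINs from the same base table employees: one to departments via dept_id, one to employees itself via manager_id. Both are LEFT so every employee is preserved.
Match against departments:
  - employee 1 (Sam): dept_id=3 -> matches Design
  - employee 2 (Uma): dept_id=2 -> matches Marketing
  - employee 3 (Dana): dept_id=NULL, no match -> kept with NULL
  - employee 4 (Eli): dept_id=3 -> matches Design
  - employee 5 (Hank): dept_id=1 -> matches Support
  - employee 6 (Tina): dept_id=1 -> matches Support
Match against employees (self):
  - employee 1 (Sam): manager_id=NULL -> NULL
  - employee 2 (Uma): manager_id=1 -> Sam
  - employee 3 (Dana): manager_id=2 -> Uma
  - employee 4 (Eli): manager_id=3 -> Dana
  - employee 5 (Hank): manager_id=4 -> Eli
  - employee 6 (Tina): manager_id=4 -> Eli

SQL:
SELECT a.name, b.name AS department, c.name AS manager
FROM employees a
LEFT JOIN departments b ON a.dept_id = b.id
LEFT JOIN employees c ON a.manager_id = c.id

Result:
name | department | manager
-----+------------+--------
Sam  | Design     | NULL   
Uma  | Marketing  | Sam    
Dana | NULL       | Uma    
Eli  | Design     | Dana   
Hank | Support    | Eli    
Tina | Support    | Eli    


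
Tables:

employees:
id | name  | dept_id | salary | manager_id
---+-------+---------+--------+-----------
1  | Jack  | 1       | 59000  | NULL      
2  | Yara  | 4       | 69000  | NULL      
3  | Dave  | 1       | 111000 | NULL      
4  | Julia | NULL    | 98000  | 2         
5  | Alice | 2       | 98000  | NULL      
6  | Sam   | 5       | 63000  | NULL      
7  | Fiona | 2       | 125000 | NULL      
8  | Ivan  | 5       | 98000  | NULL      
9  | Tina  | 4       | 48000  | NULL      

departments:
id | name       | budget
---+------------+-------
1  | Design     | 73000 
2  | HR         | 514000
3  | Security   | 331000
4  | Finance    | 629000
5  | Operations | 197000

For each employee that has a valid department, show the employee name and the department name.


INNER JOIN keeps only employees rows whose dept_id matches an id in departments. Walk through each employee:
  - employee 1 (Jack): dept_id=1 -> matches Design
  - employee 2 (Yara): dept_id=4 -> matches Finance
  - employee 3 (Dave): dept_id=1 -> matches Design
  - employee 4 (Julia): dept_id=NULL, no match -> dropped
  - employee 5 (Alice): dept_id=2 -> matches HR
  - employee 6 (Sam): dept_id=5 -> matches Operations
  - employee 7 (Fiona): dept_id=2 -> matches HR
  - employee 8 (Ivan): dept_id=5 -> matches Operations
  - employee 9 (Tina): dept_id=4 -> matches Finance
So 1 of 9 rows is dropped.

SQL:
SELECT a.name, b.name AS department
FROM employees a
INNER JOIN departments b ON a.dept_id = b.id

Result:
name  | department
------+-----------
Jack  | Design    
Yara  | Finance   
Dave  | Design    
Alice | HR        
Sam   | Operations
Fiona | HR        
Ivan  | Operations
Tina  | Finance   


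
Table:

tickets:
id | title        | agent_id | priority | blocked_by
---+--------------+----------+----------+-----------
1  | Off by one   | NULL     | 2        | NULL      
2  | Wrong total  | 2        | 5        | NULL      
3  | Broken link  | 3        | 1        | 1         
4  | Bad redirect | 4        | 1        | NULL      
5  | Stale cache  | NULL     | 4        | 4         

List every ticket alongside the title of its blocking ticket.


This is a self-join: tickets is joined to a second copy of itself, matching each row's blocked_by to another row's id. Use LEFT JOIN so rows with blocked_by=NULL are kept.
  - ticket 1 (Off by one): blocked_by=NULL -> NULL
  - ticket 2 (Wrong total): blocked_by=NULL -> NULL
  - ticket 3 (Broken link): blocked_by=1 -> Off by one
  - ticket 4 (Bad redirect): blocked_by=NULL -> NULL
  - ticket 5 (Stale cache): blocked_by=4 -> Bad redirect

SQL:
SELECT a.title AS item, b.title AS blocked_by
FROM tickets a
LEFT JOIN tickets b ON a.blocked_by = b.id

Result:
item         | blocked_by  
-------------+-------------
Off by one   | NULL        
Wrong total  | NULL        
Broken link  | Off by one  
Bad redirect | NULL        
Stale cache  | Bad redirect


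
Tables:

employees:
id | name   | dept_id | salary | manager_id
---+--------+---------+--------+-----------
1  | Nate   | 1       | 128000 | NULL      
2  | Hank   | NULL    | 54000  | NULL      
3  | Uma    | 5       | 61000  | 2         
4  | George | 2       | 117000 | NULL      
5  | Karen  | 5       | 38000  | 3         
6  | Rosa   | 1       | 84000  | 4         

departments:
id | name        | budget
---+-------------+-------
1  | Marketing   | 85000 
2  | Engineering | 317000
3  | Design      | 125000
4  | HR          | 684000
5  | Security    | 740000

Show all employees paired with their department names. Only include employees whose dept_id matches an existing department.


INNER JOIN keeps only employees rows whose dept_id matches an id in departments. Walk through each employee:
  - employee 1 (Nate): dept_id=1 -> matches Marketing
  - employee 2 (Hank): dept_id=NULL, no match -> dropped
  - employee 3 (Uma): dept_id=5 -> matches Security
  - employee 4 (George): dept_id=2 -> matches Engineering
  - employee 5 (Karen): dept_id=5 -> matches Security
  - employee 6 (Rosa): dept_id=1 -> matches Marketing
So 1 of 6 rows is dropped.

SQL:
SELECT a.name, b.name AS department
FROM employees a
INNER JOIN departments b ON a.dept_id = b.id

Result:
name   | department 
-------+------------
Nate   | Marketing  
Uma    | Security   
George | Engineering
Karen  | Security   
Rosa   | Marketing  


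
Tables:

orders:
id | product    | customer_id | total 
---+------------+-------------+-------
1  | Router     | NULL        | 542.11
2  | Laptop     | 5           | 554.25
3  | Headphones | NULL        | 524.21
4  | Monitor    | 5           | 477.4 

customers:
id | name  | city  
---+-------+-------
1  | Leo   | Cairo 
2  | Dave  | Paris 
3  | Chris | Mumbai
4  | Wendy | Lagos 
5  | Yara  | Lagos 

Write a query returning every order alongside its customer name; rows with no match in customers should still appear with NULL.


LEFT JOIN keeps every row from orders (the left table); where customer_id has no match in customers, the customer columns become NULL. Walk through each order:
  - order 1 (Router): customer_id=NULL, no match -> kept with NULL
  - order 2 (Laptop): customer_id=5 -> matches Yara
  - order 3 (Headphones): customer_id=NULL, no match -> kept with NULL
  - order 4 (Monitor): customer_id=5 -> matches Yara
All 4 rows appear; 2 have NULL customer.

SQL:
SELECT a.product, b.name AS customer
FROM orders a
LEFT JOIN customers b ON a.customer_id = b.id

Result:
product    | customer
-----------+---------
Router     | NULL    
Laptop     | Yara    
Headphones | NULL    
Monitor    | Yara    


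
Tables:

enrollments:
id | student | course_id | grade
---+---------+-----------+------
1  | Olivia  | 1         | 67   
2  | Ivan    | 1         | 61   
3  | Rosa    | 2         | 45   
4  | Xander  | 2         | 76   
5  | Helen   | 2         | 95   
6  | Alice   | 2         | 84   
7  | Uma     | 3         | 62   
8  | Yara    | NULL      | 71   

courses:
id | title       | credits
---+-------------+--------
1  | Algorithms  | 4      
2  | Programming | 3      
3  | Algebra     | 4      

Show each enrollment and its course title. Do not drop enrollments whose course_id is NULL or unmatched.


LEFT JOIN keeps every row from enrollments (the left table); where course_id has no match in courses, the course columns become NULL. Walk through each enrollment:
  - enrollment 1 (Olivia): course_id=1 -> matches Algorithms
  - enrollment 2 (Ivan): course_id=1 -> matches Algorithms
  - enrollment 3 (Rosa): course_id=2 -> matches Programming
  - enrollment 4 (Xander): course_id=2 -> matches Programming
  - enrollment 5 (Helen): course_id=2 -> matches Programming
  - enrollment 6 (Alice): course_id=2 -> matches Programming
  - enrollment 7 (Uma): course_id=3 -> matches Algebra
  - enrollment 8 (Yara): course_id=NULL, no match -> kept with NULL
All 8 rows appear; 1 has NULL course.

SQL:
SELECT a.student, b.title AS course
FROM enrollments a
LEFT JOIN courses b ON a.course_id = b.id

Result:
student | course     
--------+------------
Olivia  | Algorithms 
Ivan    | Algorithms 
Rosa    | Programming
Xander  | Programming
Helen   | Programming
Alice   | Programming
Uma     | Algebra    
Yara    | NULL       


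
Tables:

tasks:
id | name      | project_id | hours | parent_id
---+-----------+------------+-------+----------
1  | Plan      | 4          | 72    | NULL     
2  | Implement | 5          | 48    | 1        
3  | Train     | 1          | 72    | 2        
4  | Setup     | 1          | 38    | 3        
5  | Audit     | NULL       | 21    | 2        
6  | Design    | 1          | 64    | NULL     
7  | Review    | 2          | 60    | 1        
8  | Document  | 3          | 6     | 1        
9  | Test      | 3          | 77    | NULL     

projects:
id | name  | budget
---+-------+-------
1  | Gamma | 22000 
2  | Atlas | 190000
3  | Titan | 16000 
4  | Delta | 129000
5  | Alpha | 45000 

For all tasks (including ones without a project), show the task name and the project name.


LEFT JOIN keeps every row from tasks (the left table); where project_id has no match in projects, the project columns become NULL. Walk through each task:
  - task 1 (Plan): project_id=4 -> matches Delta
  - task 2 (Implement): project_id=5 -> matches Alpha
  - task 3 (Train): project_id=1 -> matches Gamma
  - task 4 (Setup): project_id=1 -> matches Gamma
  - task 5 (Audit): project_id=NULL, no match -> kept with NULL
  - task 6 (Design): project_id=1 -> matches Gamma
  - task 7 (Review): project_id=2 -> matches Atlas
  - task 8 (Document): project_id=3 -> matches Titan
  - task 9 (Test): project_id=3 -> matches Titan
All 9 rows appear; 1 has NULL project.

SQL:
SELECT a.name, b.name AS project
FROM tasks a
LEFT JOIN projects b ON a.project_id = b.id

Result:
name      | project
----------+--------
Plan      | Delta  
Implement | Alpha  
Train     | Gamma  
Setup     | Gamma  
Audit     | NULL   
Design    | Gamma  
Review    | Atlas  
Document  | Titan  
Test      | Titan  


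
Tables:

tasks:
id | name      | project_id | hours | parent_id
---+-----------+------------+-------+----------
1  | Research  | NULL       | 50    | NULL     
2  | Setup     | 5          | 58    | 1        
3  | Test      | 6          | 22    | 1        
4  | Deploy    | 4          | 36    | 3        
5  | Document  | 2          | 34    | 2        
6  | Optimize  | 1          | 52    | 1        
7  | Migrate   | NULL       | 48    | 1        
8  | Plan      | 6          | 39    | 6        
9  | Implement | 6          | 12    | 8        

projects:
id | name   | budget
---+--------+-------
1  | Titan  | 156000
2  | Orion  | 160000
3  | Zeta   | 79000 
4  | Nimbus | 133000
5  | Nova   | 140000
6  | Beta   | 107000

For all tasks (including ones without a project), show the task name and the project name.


LEFT JOIN keeps every row from tasks (the left table); where project_id has no match in projects, the project columns become NULL. Walk through each task:
  - task 1 (Research): project_id=NULL, no match -> kept with NULL
  - task 2 (Setup): project_id=5 -> matches Nova
  - task 3 (Test): project_id=6 -> matches Beta
  - task 4 (Deploy): project_id=4 -> matches Nimbus
  - task 5 (Document): project_id=2 -> matches Orion
  - task 6 (Optimize): project_id=1 -> matches Titan
  - task 7 (Migrate): project_id=NULL, no match -> kept with NULL
  - task 8 (Plan): project_id=6 -> matches Beta
  - task 9 (Implement): project_id=6 -> matches Beta
All 9 rows appear; 2 have NULL project.

SQL:
SELECT a.name, b.name AS project
FROM tasks a
LEFT JOIN projects b ON a.project_id = b.id

Result:
name      | project
----------+--------
Research  | NULL   
Setup     | Nova   
Test      | Beta   
Deploy    | Nimbus 
Document  | Orion  
Optimize  | Titan  
Migrate   | NULL   
Plan      | Beta   
Implement | Beta   


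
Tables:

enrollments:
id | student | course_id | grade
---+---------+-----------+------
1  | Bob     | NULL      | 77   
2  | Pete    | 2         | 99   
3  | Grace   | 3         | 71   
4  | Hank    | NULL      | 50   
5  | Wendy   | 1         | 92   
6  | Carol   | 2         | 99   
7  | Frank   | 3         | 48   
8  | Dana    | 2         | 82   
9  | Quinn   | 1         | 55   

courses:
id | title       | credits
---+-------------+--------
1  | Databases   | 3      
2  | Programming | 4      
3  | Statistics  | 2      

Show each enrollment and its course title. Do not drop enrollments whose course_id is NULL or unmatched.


LEFT JOIN keeps every row from enrollments (the left table); where course_id has no match in courses, the course columns become NULL. Walk through each enrollment:
  - enrollment 1 (Bob): course_id=NULL, no match -> kept with NULL
  - enrollment 2 (Pete): course_id=2 -> matches Programming
  - enrollment 3 (Grace): course_id=3 -> matches Statistics
  - enrollment 4 (Hank): course_id=NULL, no match -> kept with NULL
  - enrollment 5 (Wendy): course_id=1 -> matches Databases
  - enrollment 6 (Carol): course_id=2 -> matches Programming
  - enrollment 7 (Frank): course_id=3 -> matches Statistics
  - enrollment 8 (Dana): course_id=2 -> matches Programming
  - enrollment 9 (Quinn): course_id=1 -> matches Databases
All 9 rows appear; 2 have NULL course.

SQL:
SELECT a.student, b.title AS course
FROM enrollments a
LEFT JOIN courses b ON a.course_id = b.id

Result:
student | course     
--------+------------
Bob     | NULL       
Pete    | Programming
Grace   | Statistics 
Hank    | NULL       
Wendy   | Databases  
Carol   | Programming
Frank   | Statistics 
Dana    | Programming
Quinn   | Databases  


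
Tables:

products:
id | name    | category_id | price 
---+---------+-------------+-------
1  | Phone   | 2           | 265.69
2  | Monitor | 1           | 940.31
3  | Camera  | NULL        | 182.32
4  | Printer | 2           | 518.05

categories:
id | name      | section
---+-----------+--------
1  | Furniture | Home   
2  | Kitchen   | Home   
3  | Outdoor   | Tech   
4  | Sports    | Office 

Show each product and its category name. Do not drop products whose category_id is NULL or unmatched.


LEFT JOIN keeps every row from products (the left table); where category_id has no match in categories, the category columns become NULL. Walk through each product:
  - product 1 (Phone): category_id=2 -> matches Kitchen
  - product 2 (Monitor): category_id=1 -> matches Furniture
  - product 3 (Camera): category_id=NULL, no match -> kept with NULL
  - product 4 (Printer): category_id=2 -> matches Kitchen
All 4 rows appear; 1 has NULL category.

SQL:
SELECT a.name, b.name AS category
FROM products a
LEFT JOIN categories b ON a.category_id = b.id

Result:
name    | category 
--------+----------
Phone   | Kitchen  
Monitor | Furniture
Camera  | NULL     
Printer | Kitchen  


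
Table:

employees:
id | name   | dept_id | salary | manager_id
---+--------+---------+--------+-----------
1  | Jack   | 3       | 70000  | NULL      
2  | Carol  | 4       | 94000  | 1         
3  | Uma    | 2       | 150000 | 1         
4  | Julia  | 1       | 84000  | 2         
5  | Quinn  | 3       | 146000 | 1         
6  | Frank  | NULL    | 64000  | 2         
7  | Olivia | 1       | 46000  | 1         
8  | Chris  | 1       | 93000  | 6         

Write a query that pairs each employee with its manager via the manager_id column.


This is a self-join: employees is joined to a second copy of itself, matching each row's manager_id to another row's id. Use LEFT JOIN so rows with manager_id=NULL are kept.
  - employee 1 (Jack): manager_id=NULL -> NULL
  - employee 2 (Carol): manager_id=1 -> Jack
  - employee 3 (Uma): manager_id=1 -> Jack
  - employee 4 (Julia): manager_id=2 -> Carol
  - employee 5 (Quinn): manager_id=1 -> Jack
  - employee 6 (Frank): manager_id=2 -> Carol
  - employee 7 (Olivia): manager_id=1 -> Jack
  - employee 8 (Chris): manager_id=6 -> Frank

SQL:
SELECT a.name AS item, b.name AS manager
FROM employees a
LEFT JOIN employees b ON a.manager_id = b.id

Result:
item   | manager
-------+--------
Jack   | NULL   
Carol  | Jack   
Uma    | Jack   
Julia  | Carol  
Quinn  | Jack   
Frank  | Carol  
Olivia | Jack   
Chris  | Frank  


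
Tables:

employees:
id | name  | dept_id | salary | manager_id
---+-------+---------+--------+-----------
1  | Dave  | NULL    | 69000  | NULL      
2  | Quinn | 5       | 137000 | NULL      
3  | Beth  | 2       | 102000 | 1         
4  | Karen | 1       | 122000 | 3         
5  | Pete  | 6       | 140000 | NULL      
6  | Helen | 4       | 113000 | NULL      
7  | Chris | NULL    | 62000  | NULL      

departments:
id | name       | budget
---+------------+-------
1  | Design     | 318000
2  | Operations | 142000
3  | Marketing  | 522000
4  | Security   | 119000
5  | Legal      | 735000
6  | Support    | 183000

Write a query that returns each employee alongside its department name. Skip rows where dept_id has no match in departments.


INNER JOIN keeps only employees rows whose dept_id matches an id in departments. Walk through each employee:
  - employee 1 (Dave): dept_id=NULL, no match -> dropped
  - employee 2 (Quinn): dept_id=5 -> matches Legal
  - employee 3 (Beth): dept_id=2 -> matches Operations
  - employee 4 (Karen): dept_id=1 -> matches Design
  - employee 5 (Pete): dept_id=6 -> matches Support
  - employee 6 (Helen): dept_id=4 -> matches Security
  - employee 7 (Chris): dept_id=NULL, no match -> dropped
So 2 of 7 rows are dropped.

SQL:
SELECT a.name, b.name AS department
FROM employees a
INNER JOIN departments b ON a.dept_id = b.id

Result:
name  | department
------+-----------
Quinn | Legal     
Beth  | Operations
Karen | Design    
Pete  | Support   
Helen | Security  


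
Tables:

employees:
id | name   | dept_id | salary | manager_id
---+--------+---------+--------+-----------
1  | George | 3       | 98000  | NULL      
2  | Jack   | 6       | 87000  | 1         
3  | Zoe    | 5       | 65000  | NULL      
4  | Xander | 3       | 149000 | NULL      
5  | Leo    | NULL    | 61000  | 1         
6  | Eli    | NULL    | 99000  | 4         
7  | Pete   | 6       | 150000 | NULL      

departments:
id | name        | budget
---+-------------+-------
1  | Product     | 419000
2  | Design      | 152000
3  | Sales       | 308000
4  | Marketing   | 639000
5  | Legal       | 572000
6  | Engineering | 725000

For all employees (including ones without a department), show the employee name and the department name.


LEFT JOIN keeps every row from employees (the left table); where dept_id has no match in departments, the department columns become NULL. Walk through each employee:
  - employee 1 (George): dept_id=3 -> matches Sales
  - employee 2 (Jack): dept_id=6 -> matches Engineering
  - employee 3 (Zoe): dept_id=5 -> matches Legal
  - employee 4 (Xander): dept_id=3 -> matches Sales
  - employee 5 (Leo): dept_id=NULL, no match -> kept with NULL
  - employee 6 (Eli): dept_id=NULL, no match -> kept with NULL
  - employee 7 (Pete): dept_id=6 -> matches Engineering
All 7 rows appear; 2 have NULL department.

SQL:
SELECT a.name, b.name AS department
FROM employees a
LEFT JOIN departments b ON a.dept_id = b.id

Result:
name   | department 
-------+------------
George | Sales      
Jack   | Engineering
Zoe    | Legal      
Xander | Sales      
Leo    | NULL       
Eli    | NULL       
Pete   | Engineering


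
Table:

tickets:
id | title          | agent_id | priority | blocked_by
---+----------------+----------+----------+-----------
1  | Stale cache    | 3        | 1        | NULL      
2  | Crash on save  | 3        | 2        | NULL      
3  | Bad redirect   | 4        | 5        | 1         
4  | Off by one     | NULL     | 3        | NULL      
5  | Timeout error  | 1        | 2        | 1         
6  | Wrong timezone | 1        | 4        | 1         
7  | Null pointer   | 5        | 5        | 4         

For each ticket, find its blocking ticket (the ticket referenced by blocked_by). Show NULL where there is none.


This is a self-join: tickets is joined to a second copy of itself, matching each row's blocked_by to another row's id. Use LEFT JOIN so rows with blocked_by=NULL are kept.
  - ticket 1 (Stale cache): blocked_by=NULL -> NULL
  - ticket 2 (Crash on save): blocked_by=NULL -> NULL
  - ticket 3 (Bad redirect): blocked_by=1 -> Stale cache
  - ticket 4 (Off by one): blocked_by=NULL -> NULL
  - ticket 5 (Timeout error): blocked_by=1 -> Stale cache
  - ticket 6 (Wrong timezone): blocked_by=1 -> Stale cache
  - ticket 7 (Null pointer): blocked_by=4 -> Off by one

SQL:
SELECT a.title AS item, b.title AS blocked_by
FROM tickets a
LEFT JOIN tickets b ON a.blocked_by = b.id

Result:
item           | blocked_by 
---------------+------------
Stale cache    | NULL       
Crash on save  | NULL       
Bad redirect   | Stale cache
Off by one     | NULL       
Timeout error  | Stale cache
Wrong timezone | Stale cache
Null pointer   | Off by one 


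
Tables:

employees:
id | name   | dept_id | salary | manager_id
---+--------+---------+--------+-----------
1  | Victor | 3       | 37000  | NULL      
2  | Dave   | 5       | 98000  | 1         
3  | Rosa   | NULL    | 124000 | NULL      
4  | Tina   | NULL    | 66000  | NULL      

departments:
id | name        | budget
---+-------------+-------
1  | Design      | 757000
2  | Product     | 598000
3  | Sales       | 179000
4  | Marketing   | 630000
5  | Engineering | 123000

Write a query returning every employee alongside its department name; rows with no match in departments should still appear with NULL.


LEFT JOIN keeps every row from employees (the left table); where dept_id has no match in departments, the department columns become NULL. Walk through each employee:
  - employee 1 (Victor): dept_id=3 -> matches Sales
  - employee 2 (Dave): dept_id=5 -> matches Engineering
  - employee 3 (Rosa): dept_id=NULL, no match -> kept with NULL
  - employee 4 (Tina): dept_id=NULL, no match -> kept with NULL
All 4 rows appear; 2 have NULL department.

SQL:
SELECT a.name, b.name AS department
FROM employees a
LEFT JOIN departments b ON a.dept_id = b.id

Result:
name   | department 
-------+------------
Victor | Sales      
Dave   | Engineering
Rosa   | NULL       
Tina   | NULL       


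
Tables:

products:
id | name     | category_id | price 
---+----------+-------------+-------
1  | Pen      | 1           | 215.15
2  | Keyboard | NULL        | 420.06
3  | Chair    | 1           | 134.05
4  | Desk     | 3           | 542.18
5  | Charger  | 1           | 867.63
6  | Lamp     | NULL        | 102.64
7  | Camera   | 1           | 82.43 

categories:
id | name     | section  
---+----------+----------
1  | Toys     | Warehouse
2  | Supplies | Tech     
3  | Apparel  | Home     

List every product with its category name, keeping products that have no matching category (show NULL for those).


LEFT JOIN keeps every row from products (the left table); where category_id has no match in categories, the category columns become NULL. Walk through each product:
  - product 1 (Pen): category_id=1 -> matches Toys
  - product 2 (Keyboard): category_id=NULL, no match -> kept with NULL
  - product 3 (Chair): category_id=1 -> matches Toys
  - product 4 (Desk): category_id=3 -> matches Apparel
  - product 5 (Charger): category_id=1 -> matches Toys
  - product 6 (Lamp): category_id=NULL, no match -> kept with NULL
  - product 7 (Camera): category_id=1 -> matches Toys
All 7 rows appear; 2 have NULL category.

SQL:
SELECT a.name, b.name AS category
FROM products a
LEFT JOIN categories b ON a.category_id = b.id

Result:
name     | category
---------+---------
Pen      | Toys    
Keyboard | NULL    
Chair    | Toys    
Desk     | Apparel 
Charger  | Toys    
Lamp     | NULL    
Camera   | Toys    


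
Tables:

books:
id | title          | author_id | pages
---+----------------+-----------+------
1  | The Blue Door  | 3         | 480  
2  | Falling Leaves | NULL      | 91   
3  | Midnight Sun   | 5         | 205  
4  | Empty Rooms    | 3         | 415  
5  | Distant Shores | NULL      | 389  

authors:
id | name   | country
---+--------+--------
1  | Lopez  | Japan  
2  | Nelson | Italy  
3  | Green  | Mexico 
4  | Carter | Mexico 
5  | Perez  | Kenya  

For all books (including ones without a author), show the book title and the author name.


LEFT JOIN keeps every row from books (the left table); where author_id has no match in authors, the author columns become NULL. Walk through each book:
  - book 1 (The Blue Door): author_id=3 -> matches Green
  - book 2 (Falling Leaves): author_id=NULL, no match -> kept with NULL
  - book 3 (Midnight Sun): author_id=5 -> matches Perez
  - book 4 (Empty Rooms): author_id=3 -> matches Green
  - book 5 (Distant Shores): author_id=NULL, no match -> kept with NULL
All 5 rows appear; 2 have NULL author.

SQL:
SELECT a.title, b.name AS author
FROM books a
LEFT JOIN authors b ON a.author_id = b.id

Result:
title          | author
---------------+-------
The Blue Door  | Green 
Falling Leaves | NULL  
Midnight Sun   | Perez 
Empty Rooms    | Green 
Distant Shores | NULL  


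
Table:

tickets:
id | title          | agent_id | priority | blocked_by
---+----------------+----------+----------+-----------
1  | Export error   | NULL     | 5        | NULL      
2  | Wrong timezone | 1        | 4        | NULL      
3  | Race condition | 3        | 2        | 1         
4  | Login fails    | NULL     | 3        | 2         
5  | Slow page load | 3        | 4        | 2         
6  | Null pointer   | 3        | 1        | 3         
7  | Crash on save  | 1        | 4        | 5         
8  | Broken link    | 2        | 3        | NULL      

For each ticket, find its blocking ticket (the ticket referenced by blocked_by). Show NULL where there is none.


This is a self-join: tickets is joined to a second copy of itself, matching each row's blocked_by to another row's id. Use LEFT JOIN so rows with blocked_by=NULL are kept.
  - ticket 1 (Export error): blocked_by=NULL -> NULL
  - ticket 2 (Wrong timezone): blocked_by=NULL -> NULL
  - ticket 3 (Race condition): blocked_by=1 -> Export error
  - ticket 4 (Login fails): blocked_by=2 -> Wrong timezone
  - ticket 5 (Slow page load): blocked_by=2 -> Wrong timezone
  - ticket 6 (Null pointer): blocked_by=3 -> Race condition
  - ticket 7 (Crash on save): blocked_by=5 -> Slow page load
  - ticket 8 (Broken link): blocked_by=NULL -> NULL

SQL:
SELECT a.title AS item, b.title AS blocked_by
FROM tickets a
LEFT JOIN tickets b ON a.blocked_by = b.id

Result:
item           | blocked_by    
---------------+---------------
Export error   | NULL          
Wrong timezone | NULL          
Race condition | Export error  
Login fails    | Wrong timezone
Slow page load | Wrong timezone
Null pointer   | Race condition
Crash on save  | Slow page load
Broken link    | NULL          


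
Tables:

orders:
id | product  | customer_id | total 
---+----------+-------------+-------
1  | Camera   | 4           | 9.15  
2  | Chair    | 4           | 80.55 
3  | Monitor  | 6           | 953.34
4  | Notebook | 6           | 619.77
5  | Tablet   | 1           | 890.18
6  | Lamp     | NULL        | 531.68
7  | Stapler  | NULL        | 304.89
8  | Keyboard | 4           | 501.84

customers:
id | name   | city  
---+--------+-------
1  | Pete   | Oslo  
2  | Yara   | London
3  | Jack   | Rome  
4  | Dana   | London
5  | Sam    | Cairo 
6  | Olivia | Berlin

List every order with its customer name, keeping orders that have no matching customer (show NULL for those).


LEFT JOIN keeps every row from orders (the left table); where customer_id has no match in customers, the customer columns become NULL. Walk through each order:
  - order 1 (Camera): customer_id=4 -> matches Dana
  - order 2 (Chair): customer_id=4 -> matches Dana
  - order 3 (Monitor): customer_id=6 -> matches Olivia
  - order 4 (Notebook): customer_id=6 -> matches Olivia
  - order 5 (Tablet): customer_id=1 -> matches Pete
  - order 6 (Lamp): customer_id=NULL, no match -> kept with NULL
  - order 7 (Stapler): customer_id=NULL, no match -> kept with NULL
  - order 8 (Keyboard): customer_id=4 -> matches Dana
All 8 rows appear; 2 have NULL customer.

SQL:
SELECT a.product, b.name AS customer
FROM orders a
LEFT JOIN customers b ON a.customer_id = b.id

Result:
product  | customer
---------+---------
Camera   | Dana    
Chair    | Dana    
Monitor  | Olivia  
Notebook | Olivia  
Tablet   | Pete    
Lamp     | NULL    
Stapler  | NULL    
Keyboard | Dana    


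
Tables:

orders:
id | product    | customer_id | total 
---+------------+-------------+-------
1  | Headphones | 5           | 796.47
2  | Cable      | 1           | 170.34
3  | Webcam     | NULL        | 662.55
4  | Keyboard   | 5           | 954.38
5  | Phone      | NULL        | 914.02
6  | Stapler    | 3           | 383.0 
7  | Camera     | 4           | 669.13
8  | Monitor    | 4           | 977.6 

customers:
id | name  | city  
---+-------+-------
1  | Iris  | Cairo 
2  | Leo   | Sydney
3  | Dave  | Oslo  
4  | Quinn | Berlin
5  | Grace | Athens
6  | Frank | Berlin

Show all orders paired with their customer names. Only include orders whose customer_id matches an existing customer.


INNER JOIN keeps only orders rows whose customer_id matches an id in customers. Walk through each order:
  - order 1 (Headphones): customer_id=5 -> matches Grace
  - order 2 (Cable): customer_id=1 -> matches Iris
  - order 3 (Webcam): customer_id=NULL, no match -> dropped
  - order 4 (Keyboard): customer_id=5 -> matches Grace
  - order 5 (Phone): customer_id=NULL, no match -> dropped
  - order 6 (Stapler): customer_id=3 -> matches Dave
  - order 7 (Camera): customer_id=4 -> matches Quinn
  - order 8 (Monitor): customer_id=4 -> matches Quinn
So 2 of 8 rows are dropped.

SQL:
SELECT a.product, b.name AS customer
FROM orders a
INNER JOIN customers b ON a.customer_id = b.id

Result:
product    | customer
-----------+---------
Headphones | Grace   
Cable      | Iris    
Keyboard   | Grace   
Stapler    | Dave    
Camera     | Quinn   
Monitor    | Quinn   


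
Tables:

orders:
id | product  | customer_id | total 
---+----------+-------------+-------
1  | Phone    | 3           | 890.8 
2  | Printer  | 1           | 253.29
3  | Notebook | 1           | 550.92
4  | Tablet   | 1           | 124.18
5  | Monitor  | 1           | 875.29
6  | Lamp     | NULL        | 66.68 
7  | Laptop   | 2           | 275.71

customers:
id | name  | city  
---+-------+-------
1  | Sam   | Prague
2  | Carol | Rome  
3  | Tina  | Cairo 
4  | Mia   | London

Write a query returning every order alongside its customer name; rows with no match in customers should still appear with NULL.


LEFT JOIN keeps every row from orders (the left table); where customer_id has no match in customers, the customer columns become NULL. Walk through each order:
  - order 1 (Phone): customer_id=3 -> matches Tina
  - order 2 (Printer): customer_id=1 -> matches Sam
  - order 3 (Notebook): customer_id=1 -> matches Sam
  - order 4 (Tablet): customer_id=1 -> matches Sam
  - order 5 (Monitor): customer_id=1 -> matches Sam
  - order 6 (Lamp): customer_id=NULL, no match -> kept with NULL
  - order 7 (Laptop): customer_id=2 -> matches Carol
All 7 rows appear; 1 has NULL customer.

SQL:
SELECT a.product, b.name AS customer
FROM orders a
LEFT JOIN customers b ON a.customer_id = b.id

Result:
product  | customer
---------+---------
Phone    | Tina    
Printer  | Sam     
Notebook | Sam     
Tablet   | Sam     
Monitor  | Sam     
Lamp     | NULL    
Laptop   | Carol   
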